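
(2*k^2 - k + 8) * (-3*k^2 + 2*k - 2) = -6*k^4 + 7*k^3 - 30*k^2 + 18*k - 16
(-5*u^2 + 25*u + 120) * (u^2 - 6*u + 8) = -5*u^4 + 55*u^3 - 70*u^2 - 520*u + 960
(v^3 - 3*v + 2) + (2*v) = v^3 - v + 2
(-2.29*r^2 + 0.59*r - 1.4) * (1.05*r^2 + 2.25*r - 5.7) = -2.4045*r^4 - 4.533*r^3 + 12.9105*r^2 - 6.513*r + 7.98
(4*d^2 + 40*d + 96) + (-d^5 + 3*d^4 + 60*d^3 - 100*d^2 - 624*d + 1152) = -d^5 + 3*d^4 + 60*d^3 - 96*d^2 - 584*d + 1248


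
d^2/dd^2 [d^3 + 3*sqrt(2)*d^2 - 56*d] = 6*d + 6*sqrt(2)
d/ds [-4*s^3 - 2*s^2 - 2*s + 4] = -12*s^2 - 4*s - 2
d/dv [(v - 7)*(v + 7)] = 2*v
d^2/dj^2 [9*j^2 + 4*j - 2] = 18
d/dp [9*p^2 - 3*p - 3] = 18*p - 3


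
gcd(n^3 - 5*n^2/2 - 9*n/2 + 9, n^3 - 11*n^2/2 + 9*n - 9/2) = n^2 - 9*n/2 + 9/2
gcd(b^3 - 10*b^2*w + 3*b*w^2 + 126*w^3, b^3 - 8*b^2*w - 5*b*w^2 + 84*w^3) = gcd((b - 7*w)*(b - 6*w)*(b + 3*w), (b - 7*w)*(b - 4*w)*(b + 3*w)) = -b^2 + 4*b*w + 21*w^2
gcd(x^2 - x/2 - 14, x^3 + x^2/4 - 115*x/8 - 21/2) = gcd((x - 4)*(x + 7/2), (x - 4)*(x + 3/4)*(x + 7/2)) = x^2 - x/2 - 14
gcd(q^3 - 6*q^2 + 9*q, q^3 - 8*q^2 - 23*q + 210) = 1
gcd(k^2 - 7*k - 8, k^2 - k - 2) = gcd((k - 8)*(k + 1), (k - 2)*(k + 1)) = k + 1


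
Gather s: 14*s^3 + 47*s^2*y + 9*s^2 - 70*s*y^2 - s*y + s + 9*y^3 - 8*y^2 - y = 14*s^3 + s^2*(47*y + 9) + s*(-70*y^2 - y + 1) + 9*y^3 - 8*y^2 - y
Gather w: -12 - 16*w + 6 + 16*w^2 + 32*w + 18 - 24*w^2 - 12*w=-8*w^2 + 4*w + 12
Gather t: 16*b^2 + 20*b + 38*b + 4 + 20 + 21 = 16*b^2 + 58*b + 45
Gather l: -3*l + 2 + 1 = 3 - 3*l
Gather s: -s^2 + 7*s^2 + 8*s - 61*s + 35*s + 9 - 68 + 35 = 6*s^2 - 18*s - 24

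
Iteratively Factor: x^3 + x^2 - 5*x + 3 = (x - 1)*(x^2 + 2*x - 3) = (x - 1)*(x + 3)*(x - 1)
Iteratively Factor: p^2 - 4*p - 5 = (p - 5)*(p + 1)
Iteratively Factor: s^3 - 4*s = (s - 2)*(s^2 + 2*s) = s*(s - 2)*(s + 2)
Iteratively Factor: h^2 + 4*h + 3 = (h + 3)*(h + 1)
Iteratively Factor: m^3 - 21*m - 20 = (m + 1)*(m^2 - m - 20) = (m + 1)*(m + 4)*(m - 5)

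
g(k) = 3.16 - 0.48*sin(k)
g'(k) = -0.48*cos(k)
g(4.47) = 3.63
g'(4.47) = 0.12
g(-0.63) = 3.44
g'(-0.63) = -0.39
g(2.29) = 2.80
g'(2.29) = 0.32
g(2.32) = 2.81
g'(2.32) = 0.33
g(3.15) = 3.16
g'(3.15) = 0.48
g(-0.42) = 3.36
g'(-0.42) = -0.44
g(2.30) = 2.80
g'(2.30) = 0.32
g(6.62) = 3.00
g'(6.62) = -0.45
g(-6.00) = 3.03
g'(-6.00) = -0.46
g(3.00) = 3.09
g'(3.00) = 0.48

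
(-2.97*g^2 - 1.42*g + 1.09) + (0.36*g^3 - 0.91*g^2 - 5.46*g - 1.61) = 0.36*g^3 - 3.88*g^2 - 6.88*g - 0.52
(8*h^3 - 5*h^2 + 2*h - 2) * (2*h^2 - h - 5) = 16*h^5 - 18*h^4 - 31*h^3 + 19*h^2 - 8*h + 10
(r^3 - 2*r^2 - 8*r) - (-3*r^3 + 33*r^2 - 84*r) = 4*r^3 - 35*r^2 + 76*r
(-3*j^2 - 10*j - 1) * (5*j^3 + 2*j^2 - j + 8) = -15*j^5 - 56*j^4 - 22*j^3 - 16*j^2 - 79*j - 8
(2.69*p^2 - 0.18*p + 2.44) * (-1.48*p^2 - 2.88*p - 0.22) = -3.9812*p^4 - 7.4808*p^3 - 3.6846*p^2 - 6.9876*p - 0.5368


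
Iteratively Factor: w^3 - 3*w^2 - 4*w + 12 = (w - 2)*(w^2 - w - 6) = (w - 3)*(w - 2)*(w + 2)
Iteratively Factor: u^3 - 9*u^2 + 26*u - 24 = (u - 4)*(u^2 - 5*u + 6) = (u - 4)*(u - 3)*(u - 2)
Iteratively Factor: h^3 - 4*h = (h - 2)*(h^2 + 2*h) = h*(h - 2)*(h + 2)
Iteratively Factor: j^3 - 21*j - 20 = (j + 1)*(j^2 - j - 20) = (j + 1)*(j + 4)*(j - 5)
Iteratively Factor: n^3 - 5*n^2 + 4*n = (n)*(n^2 - 5*n + 4) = n*(n - 4)*(n - 1)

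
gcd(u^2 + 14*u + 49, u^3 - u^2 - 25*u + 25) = 1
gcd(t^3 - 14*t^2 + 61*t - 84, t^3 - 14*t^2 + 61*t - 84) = t^3 - 14*t^2 + 61*t - 84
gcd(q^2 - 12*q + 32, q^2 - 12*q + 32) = q^2 - 12*q + 32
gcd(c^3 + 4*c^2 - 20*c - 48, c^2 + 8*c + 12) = c^2 + 8*c + 12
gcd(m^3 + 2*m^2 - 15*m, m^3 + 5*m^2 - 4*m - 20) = m + 5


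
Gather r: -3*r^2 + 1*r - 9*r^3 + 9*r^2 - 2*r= -9*r^3 + 6*r^2 - r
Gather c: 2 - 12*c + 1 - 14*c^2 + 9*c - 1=-14*c^2 - 3*c + 2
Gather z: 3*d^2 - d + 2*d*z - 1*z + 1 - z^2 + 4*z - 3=3*d^2 - d - z^2 + z*(2*d + 3) - 2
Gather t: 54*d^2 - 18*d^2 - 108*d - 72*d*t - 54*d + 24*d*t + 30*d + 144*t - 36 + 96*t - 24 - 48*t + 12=36*d^2 - 132*d + t*(192 - 48*d) - 48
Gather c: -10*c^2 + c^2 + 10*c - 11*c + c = -9*c^2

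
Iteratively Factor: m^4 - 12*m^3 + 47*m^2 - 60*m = (m)*(m^3 - 12*m^2 + 47*m - 60) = m*(m - 3)*(m^2 - 9*m + 20) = m*(m - 5)*(m - 3)*(m - 4)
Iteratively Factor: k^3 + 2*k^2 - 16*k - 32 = (k - 4)*(k^2 + 6*k + 8) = (k - 4)*(k + 4)*(k + 2)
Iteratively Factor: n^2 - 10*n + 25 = (n - 5)*(n - 5)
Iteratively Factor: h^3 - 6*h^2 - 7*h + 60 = (h - 5)*(h^2 - h - 12) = (h - 5)*(h + 3)*(h - 4)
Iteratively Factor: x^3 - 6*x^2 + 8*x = (x - 4)*(x^2 - 2*x) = x*(x - 4)*(x - 2)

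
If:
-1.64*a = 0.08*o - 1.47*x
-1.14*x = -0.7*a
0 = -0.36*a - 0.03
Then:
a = -0.08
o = 0.77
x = -0.05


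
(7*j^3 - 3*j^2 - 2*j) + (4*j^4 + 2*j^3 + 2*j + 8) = 4*j^4 + 9*j^3 - 3*j^2 + 8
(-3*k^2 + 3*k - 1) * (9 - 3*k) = 9*k^3 - 36*k^2 + 30*k - 9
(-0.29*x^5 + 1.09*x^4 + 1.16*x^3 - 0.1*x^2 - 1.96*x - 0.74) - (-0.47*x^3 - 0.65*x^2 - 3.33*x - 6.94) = -0.29*x^5 + 1.09*x^4 + 1.63*x^3 + 0.55*x^2 + 1.37*x + 6.2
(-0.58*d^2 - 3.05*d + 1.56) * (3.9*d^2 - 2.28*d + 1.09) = -2.262*d^4 - 10.5726*d^3 + 12.4058*d^2 - 6.8813*d + 1.7004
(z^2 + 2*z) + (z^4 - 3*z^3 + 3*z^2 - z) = z^4 - 3*z^3 + 4*z^2 + z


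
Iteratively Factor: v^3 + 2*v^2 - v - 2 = (v + 1)*(v^2 + v - 2) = (v + 1)*(v + 2)*(v - 1)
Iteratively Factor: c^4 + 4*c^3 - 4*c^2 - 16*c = (c + 2)*(c^3 + 2*c^2 - 8*c) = (c - 2)*(c + 2)*(c^2 + 4*c) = c*(c - 2)*(c + 2)*(c + 4)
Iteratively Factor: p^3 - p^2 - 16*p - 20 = (p + 2)*(p^2 - 3*p - 10) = (p + 2)^2*(p - 5)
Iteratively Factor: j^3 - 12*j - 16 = (j + 2)*(j^2 - 2*j - 8) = (j + 2)^2*(j - 4)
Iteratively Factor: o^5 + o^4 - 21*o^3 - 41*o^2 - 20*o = (o + 1)*(o^4 - 21*o^2 - 20*o) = (o + 1)^2*(o^3 - o^2 - 20*o) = (o - 5)*(o + 1)^2*(o^2 + 4*o) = o*(o - 5)*(o + 1)^2*(o + 4)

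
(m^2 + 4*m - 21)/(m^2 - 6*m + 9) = (m + 7)/(m - 3)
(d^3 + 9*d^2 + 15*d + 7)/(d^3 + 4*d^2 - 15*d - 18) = (d^2 + 8*d + 7)/(d^2 + 3*d - 18)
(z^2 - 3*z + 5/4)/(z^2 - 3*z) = (z^2 - 3*z + 5/4)/(z*(z - 3))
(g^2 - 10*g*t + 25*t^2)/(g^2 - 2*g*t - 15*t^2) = (g - 5*t)/(g + 3*t)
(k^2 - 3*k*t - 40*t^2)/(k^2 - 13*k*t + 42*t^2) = (k^2 - 3*k*t - 40*t^2)/(k^2 - 13*k*t + 42*t^2)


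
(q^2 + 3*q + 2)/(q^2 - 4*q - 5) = (q + 2)/(q - 5)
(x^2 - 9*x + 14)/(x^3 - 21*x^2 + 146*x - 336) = (x - 2)/(x^2 - 14*x + 48)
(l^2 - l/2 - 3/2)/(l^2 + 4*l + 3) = (l - 3/2)/(l + 3)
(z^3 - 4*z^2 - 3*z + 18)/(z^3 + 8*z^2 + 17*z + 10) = (z^2 - 6*z + 9)/(z^2 + 6*z + 5)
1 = 1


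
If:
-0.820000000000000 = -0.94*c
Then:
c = 0.87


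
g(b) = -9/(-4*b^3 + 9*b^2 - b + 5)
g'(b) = -9*(12*b^2 - 18*b + 1)/(-4*b^3 + 9*b^2 - b + 5)^2 = 9*(-12*b^2 + 18*b - 1)/(4*b^3 - 9*b^2 + b - 5)^2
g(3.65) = 0.12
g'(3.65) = -0.16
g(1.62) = -0.90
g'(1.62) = -0.30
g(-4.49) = -0.02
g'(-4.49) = -0.01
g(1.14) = -0.93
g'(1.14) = 0.38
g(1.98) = -1.24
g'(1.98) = -2.12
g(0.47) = -1.47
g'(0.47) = 1.16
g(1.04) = -0.98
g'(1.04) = 0.50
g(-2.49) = -0.07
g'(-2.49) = -0.07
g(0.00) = -1.80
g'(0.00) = -0.36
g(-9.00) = 0.00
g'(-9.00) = 0.00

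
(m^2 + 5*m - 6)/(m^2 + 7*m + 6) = (m - 1)/(m + 1)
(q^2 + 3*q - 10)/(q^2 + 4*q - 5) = (q - 2)/(q - 1)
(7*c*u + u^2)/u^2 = (7*c + u)/u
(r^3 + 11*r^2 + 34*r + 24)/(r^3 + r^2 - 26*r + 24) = (r^2 + 5*r + 4)/(r^2 - 5*r + 4)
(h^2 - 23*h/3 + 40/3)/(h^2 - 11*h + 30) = (h - 8/3)/(h - 6)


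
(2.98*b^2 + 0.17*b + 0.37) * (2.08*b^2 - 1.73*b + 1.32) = 6.1984*b^4 - 4.8018*b^3 + 4.4091*b^2 - 0.4157*b + 0.4884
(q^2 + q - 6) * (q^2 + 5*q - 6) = q^4 + 6*q^3 - 7*q^2 - 36*q + 36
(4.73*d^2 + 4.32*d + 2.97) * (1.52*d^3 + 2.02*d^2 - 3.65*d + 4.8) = 7.1896*d^5 + 16.121*d^4 - 4.0237*d^3 + 12.9354*d^2 + 9.8955*d + 14.256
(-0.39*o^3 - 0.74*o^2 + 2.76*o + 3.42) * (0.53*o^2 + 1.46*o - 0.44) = -0.2067*o^5 - 0.9616*o^4 + 0.554*o^3 + 6.1678*o^2 + 3.7788*o - 1.5048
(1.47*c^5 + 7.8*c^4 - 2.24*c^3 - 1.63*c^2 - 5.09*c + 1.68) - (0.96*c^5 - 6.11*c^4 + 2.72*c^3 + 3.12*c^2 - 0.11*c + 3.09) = 0.51*c^5 + 13.91*c^4 - 4.96*c^3 - 4.75*c^2 - 4.98*c - 1.41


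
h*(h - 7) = h^2 - 7*h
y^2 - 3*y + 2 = (y - 2)*(y - 1)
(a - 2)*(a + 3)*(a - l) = a^3 - a^2*l + a^2 - a*l - 6*a + 6*l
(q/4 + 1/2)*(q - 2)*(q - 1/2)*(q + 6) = q^4/4 + 11*q^3/8 - 7*q^2/4 - 11*q/2 + 3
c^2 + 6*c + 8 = (c + 2)*(c + 4)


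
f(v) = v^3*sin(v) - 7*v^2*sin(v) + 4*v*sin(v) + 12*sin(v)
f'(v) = v^3*cos(v) + 3*v^2*sin(v) - 7*v^2*cos(v) - 14*v*sin(v) + 4*v*cos(v) + 4*sin(v) + 12*cos(v)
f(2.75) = -3.49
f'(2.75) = 3.94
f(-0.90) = -1.57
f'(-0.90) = -13.66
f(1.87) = 1.47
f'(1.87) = -11.62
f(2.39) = -3.26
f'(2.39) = -4.93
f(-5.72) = -228.00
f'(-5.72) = -263.81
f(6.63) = 7.56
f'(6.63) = 35.56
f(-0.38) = -3.49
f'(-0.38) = 5.13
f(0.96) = 8.42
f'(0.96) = 0.42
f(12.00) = -418.53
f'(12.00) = 514.40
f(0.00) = 0.00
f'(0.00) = 12.00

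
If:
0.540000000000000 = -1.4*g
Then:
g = -0.39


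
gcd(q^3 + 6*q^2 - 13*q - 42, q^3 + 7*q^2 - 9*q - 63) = q^2 + 4*q - 21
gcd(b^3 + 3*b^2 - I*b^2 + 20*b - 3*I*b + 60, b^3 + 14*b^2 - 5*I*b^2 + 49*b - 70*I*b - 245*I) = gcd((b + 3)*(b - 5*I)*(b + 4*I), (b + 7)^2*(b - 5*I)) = b - 5*I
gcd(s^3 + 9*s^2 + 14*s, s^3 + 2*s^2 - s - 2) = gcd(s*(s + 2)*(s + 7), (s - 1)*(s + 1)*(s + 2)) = s + 2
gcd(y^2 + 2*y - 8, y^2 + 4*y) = y + 4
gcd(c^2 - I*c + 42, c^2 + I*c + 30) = c + 6*I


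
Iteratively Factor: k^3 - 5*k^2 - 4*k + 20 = (k - 5)*(k^2 - 4) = (k - 5)*(k - 2)*(k + 2)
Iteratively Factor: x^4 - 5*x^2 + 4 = (x + 2)*(x^3 - 2*x^2 - x + 2) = (x - 2)*(x + 2)*(x^2 - 1) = (x - 2)*(x - 1)*(x + 2)*(x + 1)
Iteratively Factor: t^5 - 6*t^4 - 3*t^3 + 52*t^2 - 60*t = (t - 5)*(t^4 - t^3 - 8*t^2 + 12*t) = (t - 5)*(t - 2)*(t^3 + t^2 - 6*t) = (t - 5)*(t - 2)^2*(t^2 + 3*t) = t*(t - 5)*(t - 2)^2*(t + 3)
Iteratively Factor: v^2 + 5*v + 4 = (v + 4)*(v + 1)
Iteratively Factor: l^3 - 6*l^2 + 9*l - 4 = (l - 4)*(l^2 - 2*l + 1) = (l - 4)*(l - 1)*(l - 1)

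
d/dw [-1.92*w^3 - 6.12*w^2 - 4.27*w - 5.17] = -5.76*w^2 - 12.24*w - 4.27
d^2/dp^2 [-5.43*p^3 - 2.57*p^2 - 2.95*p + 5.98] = -32.58*p - 5.14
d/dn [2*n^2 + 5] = 4*n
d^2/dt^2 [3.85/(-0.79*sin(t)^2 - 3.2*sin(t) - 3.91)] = (9.61114*sin(t)^4 + 29.1984*sin(t)^3 - 22.56177*sin(t)^2 - 106.568*sin(t) - 55.06347)/(0.79*sin(t)^2 + 3.2*sin(t) + 3.91)^3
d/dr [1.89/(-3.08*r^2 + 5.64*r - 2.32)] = (11.6424*r - 10.6596)/(3.08*r^2 - 5.64*r + 2.32)^2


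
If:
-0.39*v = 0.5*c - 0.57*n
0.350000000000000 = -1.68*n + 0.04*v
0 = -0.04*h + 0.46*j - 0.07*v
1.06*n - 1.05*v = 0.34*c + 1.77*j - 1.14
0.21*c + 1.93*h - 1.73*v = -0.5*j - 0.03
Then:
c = -0.87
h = 0.79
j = 0.20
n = -0.19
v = 0.85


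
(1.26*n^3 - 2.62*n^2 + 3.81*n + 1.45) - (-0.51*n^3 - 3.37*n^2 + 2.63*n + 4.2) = 1.77*n^3 + 0.75*n^2 + 1.18*n - 2.75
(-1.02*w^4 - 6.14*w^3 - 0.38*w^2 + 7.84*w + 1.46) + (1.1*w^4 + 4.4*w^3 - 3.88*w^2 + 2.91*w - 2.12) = 0.0800000000000001*w^4 - 1.74*w^3 - 4.26*w^2 + 10.75*w - 0.66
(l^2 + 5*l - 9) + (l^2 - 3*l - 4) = 2*l^2 + 2*l - 13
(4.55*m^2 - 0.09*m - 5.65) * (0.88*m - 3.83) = 4.004*m^3 - 17.5057*m^2 - 4.6273*m + 21.6395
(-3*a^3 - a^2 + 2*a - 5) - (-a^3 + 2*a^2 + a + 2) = -2*a^3 - 3*a^2 + a - 7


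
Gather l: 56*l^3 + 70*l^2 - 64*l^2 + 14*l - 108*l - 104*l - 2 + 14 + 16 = 56*l^3 + 6*l^2 - 198*l + 28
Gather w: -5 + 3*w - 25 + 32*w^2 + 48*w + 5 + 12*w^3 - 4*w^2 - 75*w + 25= 12*w^3 + 28*w^2 - 24*w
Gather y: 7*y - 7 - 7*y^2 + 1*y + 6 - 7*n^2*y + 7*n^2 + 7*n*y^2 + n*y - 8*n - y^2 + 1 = 7*n^2 - 8*n + y^2*(7*n - 8) + y*(-7*n^2 + n + 8)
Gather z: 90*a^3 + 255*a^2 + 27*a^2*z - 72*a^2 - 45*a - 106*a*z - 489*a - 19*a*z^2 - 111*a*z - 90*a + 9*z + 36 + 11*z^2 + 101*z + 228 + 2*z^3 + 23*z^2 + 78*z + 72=90*a^3 + 183*a^2 - 624*a + 2*z^3 + z^2*(34 - 19*a) + z*(27*a^2 - 217*a + 188) + 336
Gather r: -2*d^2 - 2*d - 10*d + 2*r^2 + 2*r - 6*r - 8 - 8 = -2*d^2 - 12*d + 2*r^2 - 4*r - 16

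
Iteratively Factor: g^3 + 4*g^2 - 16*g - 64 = (g - 4)*(g^2 + 8*g + 16) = (g - 4)*(g + 4)*(g + 4)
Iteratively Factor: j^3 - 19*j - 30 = (j + 3)*(j^2 - 3*j - 10) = (j + 2)*(j + 3)*(j - 5)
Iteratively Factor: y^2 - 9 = (y - 3)*(y + 3)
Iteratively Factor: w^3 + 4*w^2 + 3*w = (w)*(w^2 + 4*w + 3) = w*(w + 1)*(w + 3)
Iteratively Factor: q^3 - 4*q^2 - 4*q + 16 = (q - 4)*(q^2 - 4) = (q - 4)*(q - 2)*(q + 2)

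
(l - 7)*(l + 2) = l^2 - 5*l - 14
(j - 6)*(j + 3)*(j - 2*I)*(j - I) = j^4 - 3*j^3 - 3*I*j^3 - 20*j^2 + 9*I*j^2 + 6*j + 54*I*j + 36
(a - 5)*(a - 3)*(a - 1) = a^3 - 9*a^2 + 23*a - 15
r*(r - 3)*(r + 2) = r^3 - r^2 - 6*r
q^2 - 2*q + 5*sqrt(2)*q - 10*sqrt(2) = (q - 2)*(q + 5*sqrt(2))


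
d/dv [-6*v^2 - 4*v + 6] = -12*v - 4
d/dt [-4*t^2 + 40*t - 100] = 40 - 8*t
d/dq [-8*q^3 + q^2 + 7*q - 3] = -24*q^2 + 2*q + 7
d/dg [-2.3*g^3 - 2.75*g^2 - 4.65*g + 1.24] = -6.9*g^2 - 5.5*g - 4.65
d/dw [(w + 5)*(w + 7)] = 2*w + 12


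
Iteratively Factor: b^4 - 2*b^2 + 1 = (b + 1)*(b^3 - b^2 - b + 1) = (b - 1)*(b + 1)*(b^2 - 1) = (b - 1)^2*(b + 1)*(b + 1)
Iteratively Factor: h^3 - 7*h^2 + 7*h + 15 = (h - 5)*(h^2 - 2*h - 3) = (h - 5)*(h - 3)*(h + 1)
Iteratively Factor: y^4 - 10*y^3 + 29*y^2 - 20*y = (y - 1)*(y^3 - 9*y^2 + 20*y) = (y - 4)*(y - 1)*(y^2 - 5*y) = (y - 5)*(y - 4)*(y - 1)*(y)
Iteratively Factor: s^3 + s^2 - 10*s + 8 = (s - 2)*(s^2 + 3*s - 4) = (s - 2)*(s - 1)*(s + 4)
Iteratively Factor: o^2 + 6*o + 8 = (o + 4)*(o + 2)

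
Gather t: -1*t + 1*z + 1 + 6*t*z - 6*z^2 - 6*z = t*(6*z - 1) - 6*z^2 - 5*z + 1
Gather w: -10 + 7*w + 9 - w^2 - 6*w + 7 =-w^2 + w + 6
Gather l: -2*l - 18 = -2*l - 18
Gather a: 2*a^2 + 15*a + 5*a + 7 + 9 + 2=2*a^2 + 20*a + 18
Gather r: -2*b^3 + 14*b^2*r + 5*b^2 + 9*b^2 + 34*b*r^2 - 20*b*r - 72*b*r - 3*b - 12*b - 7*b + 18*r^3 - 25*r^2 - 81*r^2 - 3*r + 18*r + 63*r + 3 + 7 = -2*b^3 + 14*b^2 - 22*b + 18*r^3 + r^2*(34*b - 106) + r*(14*b^2 - 92*b + 78) + 10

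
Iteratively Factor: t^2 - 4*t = (t - 4)*(t)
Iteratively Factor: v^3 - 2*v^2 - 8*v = (v)*(v^2 - 2*v - 8) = v*(v - 4)*(v + 2)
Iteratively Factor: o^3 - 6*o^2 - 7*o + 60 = (o + 3)*(o^2 - 9*o + 20) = (o - 5)*(o + 3)*(o - 4)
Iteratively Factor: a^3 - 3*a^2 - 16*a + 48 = (a - 4)*(a^2 + a - 12) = (a - 4)*(a + 4)*(a - 3)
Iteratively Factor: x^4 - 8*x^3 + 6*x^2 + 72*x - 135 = (x - 5)*(x^3 - 3*x^2 - 9*x + 27) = (x - 5)*(x - 3)*(x^2 - 9) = (x - 5)*(x - 3)^2*(x + 3)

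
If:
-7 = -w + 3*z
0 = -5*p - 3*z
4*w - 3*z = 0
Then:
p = 28/15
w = -7/3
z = -28/9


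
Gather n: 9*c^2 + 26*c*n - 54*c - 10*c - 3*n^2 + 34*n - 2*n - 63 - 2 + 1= 9*c^2 - 64*c - 3*n^2 + n*(26*c + 32) - 64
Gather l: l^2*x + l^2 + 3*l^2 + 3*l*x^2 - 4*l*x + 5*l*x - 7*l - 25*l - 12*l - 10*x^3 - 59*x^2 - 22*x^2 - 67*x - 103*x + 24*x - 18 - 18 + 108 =l^2*(x + 4) + l*(3*x^2 + x - 44) - 10*x^3 - 81*x^2 - 146*x + 72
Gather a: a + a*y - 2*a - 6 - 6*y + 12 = a*(y - 1) - 6*y + 6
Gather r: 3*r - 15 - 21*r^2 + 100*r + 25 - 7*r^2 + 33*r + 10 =-28*r^2 + 136*r + 20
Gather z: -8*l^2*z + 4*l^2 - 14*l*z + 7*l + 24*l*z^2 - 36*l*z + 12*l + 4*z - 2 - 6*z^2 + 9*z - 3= 4*l^2 + 19*l + z^2*(24*l - 6) + z*(-8*l^2 - 50*l + 13) - 5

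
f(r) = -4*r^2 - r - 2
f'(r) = -8*r - 1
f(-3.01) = -35.23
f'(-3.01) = 23.08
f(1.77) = -16.30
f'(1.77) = -15.16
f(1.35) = -10.64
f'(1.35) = -11.80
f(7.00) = -205.00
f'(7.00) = -57.00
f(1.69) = -15.11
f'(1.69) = -14.52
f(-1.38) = -8.24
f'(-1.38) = 10.04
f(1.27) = -9.72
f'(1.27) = -11.16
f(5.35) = -121.84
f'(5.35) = -43.80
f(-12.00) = -566.00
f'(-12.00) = 95.00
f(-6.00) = -140.00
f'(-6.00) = 47.00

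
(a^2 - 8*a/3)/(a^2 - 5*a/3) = (3*a - 8)/(3*a - 5)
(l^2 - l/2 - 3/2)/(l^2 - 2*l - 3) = (l - 3/2)/(l - 3)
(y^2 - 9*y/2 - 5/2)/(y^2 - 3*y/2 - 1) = (y - 5)/(y - 2)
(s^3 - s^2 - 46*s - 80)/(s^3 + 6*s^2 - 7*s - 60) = (s^2 - 6*s - 16)/(s^2 + s - 12)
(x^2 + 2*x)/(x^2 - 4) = x/(x - 2)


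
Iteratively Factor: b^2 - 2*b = (b - 2)*(b)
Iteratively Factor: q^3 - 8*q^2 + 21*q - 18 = (q - 2)*(q^2 - 6*q + 9) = (q - 3)*(q - 2)*(q - 3)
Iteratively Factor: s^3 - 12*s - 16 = (s + 2)*(s^2 - 2*s - 8) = (s + 2)^2*(s - 4)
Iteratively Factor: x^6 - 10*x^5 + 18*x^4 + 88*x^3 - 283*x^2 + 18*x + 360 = (x + 1)*(x^5 - 11*x^4 + 29*x^3 + 59*x^2 - 342*x + 360) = (x - 5)*(x + 1)*(x^4 - 6*x^3 - x^2 + 54*x - 72) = (x - 5)*(x - 4)*(x + 1)*(x^3 - 2*x^2 - 9*x + 18) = (x - 5)*(x - 4)*(x - 3)*(x + 1)*(x^2 + x - 6) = (x - 5)*(x - 4)*(x - 3)*(x + 1)*(x + 3)*(x - 2)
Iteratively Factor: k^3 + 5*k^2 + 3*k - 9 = (k + 3)*(k^2 + 2*k - 3) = (k + 3)^2*(k - 1)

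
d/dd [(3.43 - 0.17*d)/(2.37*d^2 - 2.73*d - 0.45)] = (0.4029*d^2 - 16.2582*d + 9.4404)/(5.6169*d^4 - 12.9402*d^3 + 5.3199*d^2 + 2.457*d + 0.2025)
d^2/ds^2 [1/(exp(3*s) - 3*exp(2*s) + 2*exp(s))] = ((-9*exp(2*s) + 12*exp(s) - 2)*(exp(2*s) - 3*exp(s) + 2) + 2*(3*exp(2*s) - 6*exp(s) + 2)^2)*exp(-s)/(exp(2*s) - 3*exp(s) + 2)^3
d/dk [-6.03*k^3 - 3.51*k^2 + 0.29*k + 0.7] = -18.09*k^2 - 7.02*k + 0.29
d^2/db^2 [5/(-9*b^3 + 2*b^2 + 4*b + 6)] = 10*((27*b - 2)*(-9*b^3 + 2*b^2 + 4*b + 6) + (-27*b^2 + 4*b + 4)^2)/(-9*b^3 + 2*b^2 + 4*b + 6)^3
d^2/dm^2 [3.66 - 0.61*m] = 0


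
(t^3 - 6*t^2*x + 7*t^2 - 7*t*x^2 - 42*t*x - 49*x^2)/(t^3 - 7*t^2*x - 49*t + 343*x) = (t + x)/(t - 7)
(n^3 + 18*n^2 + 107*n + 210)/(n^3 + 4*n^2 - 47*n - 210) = (n + 7)/(n - 7)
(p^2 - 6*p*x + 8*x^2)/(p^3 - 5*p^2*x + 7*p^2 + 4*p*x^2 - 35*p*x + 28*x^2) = (-p + 2*x)/(-p^2 + p*x - 7*p + 7*x)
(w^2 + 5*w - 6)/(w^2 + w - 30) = (w - 1)/(w - 5)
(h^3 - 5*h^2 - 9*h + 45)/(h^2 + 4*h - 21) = (h^2 - 2*h - 15)/(h + 7)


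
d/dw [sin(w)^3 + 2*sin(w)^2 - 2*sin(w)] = (3*sin(w)^2 + 4*sin(w) - 2)*cos(w)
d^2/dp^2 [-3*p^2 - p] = -6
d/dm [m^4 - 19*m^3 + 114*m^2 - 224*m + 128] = 4*m^3 - 57*m^2 + 228*m - 224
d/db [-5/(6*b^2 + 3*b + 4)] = 15*(4*b + 1)/(6*b^2 + 3*b + 4)^2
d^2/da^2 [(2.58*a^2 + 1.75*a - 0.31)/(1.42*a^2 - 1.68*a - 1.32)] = (19.367096*a^3 + 25.265208*a^2 + 24.118416*a - 1.682832)/(2.863288*a^6 - 10.162656*a^5 + 4.03848*a^4 + 14.15232*a^3 - 3.75408*a^2 - 8.781696*a - 2.299968)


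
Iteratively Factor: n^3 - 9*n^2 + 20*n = (n)*(n^2 - 9*n + 20) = n*(n - 4)*(n - 5)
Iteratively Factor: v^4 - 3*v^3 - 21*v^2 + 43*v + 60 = (v + 1)*(v^3 - 4*v^2 - 17*v + 60) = (v - 5)*(v + 1)*(v^2 + v - 12) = (v - 5)*(v + 1)*(v + 4)*(v - 3)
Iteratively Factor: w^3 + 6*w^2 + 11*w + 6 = (w + 2)*(w^2 + 4*w + 3) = (w + 2)*(w + 3)*(w + 1)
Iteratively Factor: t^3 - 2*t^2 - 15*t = (t - 5)*(t^2 + 3*t) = (t - 5)*(t + 3)*(t)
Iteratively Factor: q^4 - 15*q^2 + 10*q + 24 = (q - 3)*(q^3 + 3*q^2 - 6*q - 8) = (q - 3)*(q + 1)*(q^2 + 2*q - 8) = (q - 3)*(q - 2)*(q + 1)*(q + 4)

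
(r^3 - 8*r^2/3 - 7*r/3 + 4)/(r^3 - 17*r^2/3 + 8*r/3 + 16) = (r - 1)/(r - 4)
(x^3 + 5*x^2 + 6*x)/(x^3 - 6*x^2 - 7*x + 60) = x*(x + 2)/(x^2 - 9*x + 20)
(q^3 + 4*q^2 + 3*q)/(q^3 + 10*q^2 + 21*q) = (q + 1)/(q + 7)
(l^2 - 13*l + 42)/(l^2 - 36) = (l - 7)/(l + 6)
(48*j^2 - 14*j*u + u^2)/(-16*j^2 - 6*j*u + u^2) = (-6*j + u)/(2*j + u)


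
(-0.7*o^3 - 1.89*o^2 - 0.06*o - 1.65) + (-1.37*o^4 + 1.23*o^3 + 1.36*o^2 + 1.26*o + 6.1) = -1.37*o^4 + 0.53*o^3 - 0.53*o^2 + 1.2*o + 4.45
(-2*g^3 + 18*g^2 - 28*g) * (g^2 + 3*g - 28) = -2*g^5 + 12*g^4 + 82*g^3 - 588*g^2 + 784*g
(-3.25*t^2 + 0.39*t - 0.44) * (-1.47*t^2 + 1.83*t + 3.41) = 4.7775*t^4 - 6.5208*t^3 - 9.722*t^2 + 0.5247*t - 1.5004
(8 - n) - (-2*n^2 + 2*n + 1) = 2*n^2 - 3*n + 7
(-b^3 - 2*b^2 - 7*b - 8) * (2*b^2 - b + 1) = -2*b^5 - 3*b^4 - 13*b^3 - 11*b^2 + b - 8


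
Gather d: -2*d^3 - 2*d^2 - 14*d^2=-2*d^3 - 16*d^2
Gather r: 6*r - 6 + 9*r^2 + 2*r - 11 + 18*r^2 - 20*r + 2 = 27*r^2 - 12*r - 15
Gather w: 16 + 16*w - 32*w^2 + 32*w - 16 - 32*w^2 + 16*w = -64*w^2 + 64*w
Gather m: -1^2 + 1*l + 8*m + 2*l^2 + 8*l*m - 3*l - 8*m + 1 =2*l^2 + 8*l*m - 2*l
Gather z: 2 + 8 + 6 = 16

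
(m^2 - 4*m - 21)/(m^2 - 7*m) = (m + 3)/m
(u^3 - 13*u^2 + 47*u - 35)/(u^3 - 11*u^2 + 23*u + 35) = (u - 1)/(u + 1)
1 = 1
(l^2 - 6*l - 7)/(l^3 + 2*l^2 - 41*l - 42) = (l - 7)/(l^2 + l - 42)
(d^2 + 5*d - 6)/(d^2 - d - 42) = (d - 1)/(d - 7)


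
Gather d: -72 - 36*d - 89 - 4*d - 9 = -40*d - 170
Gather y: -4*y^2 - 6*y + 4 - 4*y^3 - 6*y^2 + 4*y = -4*y^3 - 10*y^2 - 2*y + 4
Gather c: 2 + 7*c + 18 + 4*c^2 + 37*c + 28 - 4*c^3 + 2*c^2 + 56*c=-4*c^3 + 6*c^2 + 100*c + 48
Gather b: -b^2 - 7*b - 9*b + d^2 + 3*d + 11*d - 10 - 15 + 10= -b^2 - 16*b + d^2 + 14*d - 15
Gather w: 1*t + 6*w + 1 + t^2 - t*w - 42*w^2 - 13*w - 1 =t^2 + t - 42*w^2 + w*(-t - 7)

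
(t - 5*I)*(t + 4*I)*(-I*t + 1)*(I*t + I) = t^4 + t^3 + 21*t^2 + 21*t + 20*I*t + 20*I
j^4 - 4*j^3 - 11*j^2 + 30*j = j*(j - 5)*(j - 2)*(j + 3)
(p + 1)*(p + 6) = p^2 + 7*p + 6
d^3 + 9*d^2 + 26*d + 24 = (d + 2)*(d + 3)*(d + 4)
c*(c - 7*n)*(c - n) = c^3 - 8*c^2*n + 7*c*n^2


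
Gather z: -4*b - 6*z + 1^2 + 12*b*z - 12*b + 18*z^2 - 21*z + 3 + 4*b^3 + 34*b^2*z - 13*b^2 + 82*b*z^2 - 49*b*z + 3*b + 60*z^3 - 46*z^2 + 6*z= 4*b^3 - 13*b^2 - 13*b + 60*z^3 + z^2*(82*b - 28) + z*(34*b^2 - 37*b - 21) + 4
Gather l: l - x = l - x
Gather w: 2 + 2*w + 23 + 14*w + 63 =16*w + 88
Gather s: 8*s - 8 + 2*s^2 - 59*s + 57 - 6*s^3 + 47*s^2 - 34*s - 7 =-6*s^3 + 49*s^2 - 85*s + 42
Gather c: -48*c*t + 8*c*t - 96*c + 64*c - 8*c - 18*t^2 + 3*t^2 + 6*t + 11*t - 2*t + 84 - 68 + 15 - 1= c*(-40*t - 40) - 15*t^2 + 15*t + 30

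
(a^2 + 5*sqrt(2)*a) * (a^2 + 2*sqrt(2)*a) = a^4 + 7*sqrt(2)*a^3 + 20*a^2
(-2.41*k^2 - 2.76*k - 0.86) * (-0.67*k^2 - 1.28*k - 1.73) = 1.6147*k^4 + 4.934*k^3 + 8.2783*k^2 + 5.8756*k + 1.4878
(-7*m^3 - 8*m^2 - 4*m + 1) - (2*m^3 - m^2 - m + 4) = -9*m^3 - 7*m^2 - 3*m - 3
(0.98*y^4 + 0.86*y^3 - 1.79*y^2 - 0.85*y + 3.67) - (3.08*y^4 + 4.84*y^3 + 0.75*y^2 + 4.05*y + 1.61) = -2.1*y^4 - 3.98*y^3 - 2.54*y^2 - 4.9*y + 2.06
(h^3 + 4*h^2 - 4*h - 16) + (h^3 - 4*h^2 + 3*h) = 2*h^3 - h - 16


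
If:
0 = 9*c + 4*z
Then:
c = -4*z/9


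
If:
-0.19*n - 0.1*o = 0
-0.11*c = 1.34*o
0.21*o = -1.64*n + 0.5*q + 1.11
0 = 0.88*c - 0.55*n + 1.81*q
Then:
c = 3.83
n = 0.17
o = -0.31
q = -1.81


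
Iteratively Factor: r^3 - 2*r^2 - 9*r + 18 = (r + 3)*(r^2 - 5*r + 6) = (r - 2)*(r + 3)*(r - 3)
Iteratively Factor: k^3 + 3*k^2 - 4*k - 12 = (k - 2)*(k^2 + 5*k + 6) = (k - 2)*(k + 3)*(k + 2)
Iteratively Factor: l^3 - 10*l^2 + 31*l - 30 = (l - 5)*(l^2 - 5*l + 6) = (l - 5)*(l - 2)*(l - 3)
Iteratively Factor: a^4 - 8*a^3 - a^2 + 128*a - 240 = (a - 3)*(a^3 - 5*a^2 - 16*a + 80) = (a - 5)*(a - 3)*(a^2 - 16) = (a - 5)*(a - 4)*(a - 3)*(a + 4)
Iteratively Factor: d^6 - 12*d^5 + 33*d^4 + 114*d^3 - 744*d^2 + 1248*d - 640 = (d - 5)*(d^5 - 7*d^4 - 2*d^3 + 104*d^2 - 224*d + 128) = (d - 5)*(d - 2)*(d^4 - 5*d^3 - 12*d^2 + 80*d - 64) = (d - 5)*(d - 4)*(d - 2)*(d^3 - d^2 - 16*d + 16) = (d - 5)*(d - 4)*(d - 2)*(d + 4)*(d^2 - 5*d + 4) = (d - 5)*(d - 4)*(d - 2)*(d - 1)*(d + 4)*(d - 4)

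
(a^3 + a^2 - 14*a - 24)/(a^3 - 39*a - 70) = (a^2 - a - 12)/(a^2 - 2*a - 35)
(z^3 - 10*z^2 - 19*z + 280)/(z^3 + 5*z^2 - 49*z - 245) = (z - 8)/(z + 7)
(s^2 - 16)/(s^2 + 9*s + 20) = (s - 4)/(s + 5)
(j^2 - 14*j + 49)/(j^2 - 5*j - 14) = (j - 7)/(j + 2)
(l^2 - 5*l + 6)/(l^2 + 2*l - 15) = (l - 2)/(l + 5)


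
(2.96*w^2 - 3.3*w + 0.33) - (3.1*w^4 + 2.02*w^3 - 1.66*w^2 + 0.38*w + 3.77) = -3.1*w^4 - 2.02*w^3 + 4.62*w^2 - 3.68*w - 3.44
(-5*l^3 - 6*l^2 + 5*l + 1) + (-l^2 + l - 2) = -5*l^3 - 7*l^2 + 6*l - 1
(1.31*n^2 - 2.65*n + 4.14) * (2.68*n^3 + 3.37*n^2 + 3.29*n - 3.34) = 3.5108*n^5 - 2.6873*n^4 + 6.4746*n^3 + 0.857899999999999*n^2 + 22.4716*n - 13.8276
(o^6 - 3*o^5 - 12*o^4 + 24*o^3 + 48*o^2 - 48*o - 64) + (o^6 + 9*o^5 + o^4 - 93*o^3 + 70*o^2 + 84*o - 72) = 2*o^6 + 6*o^5 - 11*o^4 - 69*o^3 + 118*o^2 + 36*o - 136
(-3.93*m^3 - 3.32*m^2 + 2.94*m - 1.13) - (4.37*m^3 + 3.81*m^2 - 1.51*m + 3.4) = -8.3*m^3 - 7.13*m^2 + 4.45*m - 4.53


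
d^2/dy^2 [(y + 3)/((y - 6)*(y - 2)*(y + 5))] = 2*(3*y^5 + 9*y^4 - 35*y^3 - 531*y^2 + 756*y + 4572)/(y^9 - 9*y^8 - 57*y^7 + 657*y^6 + 516*y^5 - 15516*y^4 + 19088*y^3 + 108720*y^2 - 302400*y + 216000)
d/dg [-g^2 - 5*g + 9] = -2*g - 5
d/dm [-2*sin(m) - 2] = -2*cos(m)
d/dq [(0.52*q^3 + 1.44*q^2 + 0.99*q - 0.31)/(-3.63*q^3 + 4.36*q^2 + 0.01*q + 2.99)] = (8.88178419700125e-16*q^5 + 7.4944*q^4 + 7.1978*q^3 - 3.0135*q^2 + 11.3144*q + 2.9632)/(13.1769*q^6 - 31.6536*q^5 + 18.937*q^4 - 21.6202*q^3 + 26.0729*q^2 + 0.0598*q + 8.9401)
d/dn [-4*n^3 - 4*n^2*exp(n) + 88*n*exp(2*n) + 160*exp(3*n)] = -4*n^2*exp(n) - 12*n^2 + 176*n*exp(2*n) - 8*n*exp(n) + 480*exp(3*n) + 88*exp(2*n)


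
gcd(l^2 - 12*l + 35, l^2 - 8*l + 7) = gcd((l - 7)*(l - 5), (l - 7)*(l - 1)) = l - 7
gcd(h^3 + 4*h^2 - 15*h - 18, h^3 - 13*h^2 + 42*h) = 1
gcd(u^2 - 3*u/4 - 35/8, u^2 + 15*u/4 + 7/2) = u + 7/4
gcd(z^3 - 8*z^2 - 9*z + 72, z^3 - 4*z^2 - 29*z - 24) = z^2 - 5*z - 24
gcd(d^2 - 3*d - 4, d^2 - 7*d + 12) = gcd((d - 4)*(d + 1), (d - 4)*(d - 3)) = d - 4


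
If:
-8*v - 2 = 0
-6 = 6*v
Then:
No Solution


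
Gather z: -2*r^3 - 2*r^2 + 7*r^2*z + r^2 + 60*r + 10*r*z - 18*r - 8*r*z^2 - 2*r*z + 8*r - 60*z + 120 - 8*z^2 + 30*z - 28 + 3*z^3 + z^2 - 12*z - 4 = -2*r^3 - r^2 + 50*r + 3*z^3 + z^2*(-8*r - 7) + z*(7*r^2 + 8*r - 42) + 88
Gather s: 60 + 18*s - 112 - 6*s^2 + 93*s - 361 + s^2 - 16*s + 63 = -5*s^2 + 95*s - 350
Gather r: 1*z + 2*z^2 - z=2*z^2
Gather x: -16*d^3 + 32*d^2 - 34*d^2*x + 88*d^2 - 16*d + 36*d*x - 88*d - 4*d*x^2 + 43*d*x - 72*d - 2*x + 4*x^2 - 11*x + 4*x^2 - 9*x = -16*d^3 + 120*d^2 - 176*d + x^2*(8 - 4*d) + x*(-34*d^2 + 79*d - 22)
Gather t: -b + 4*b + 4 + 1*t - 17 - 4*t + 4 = 3*b - 3*t - 9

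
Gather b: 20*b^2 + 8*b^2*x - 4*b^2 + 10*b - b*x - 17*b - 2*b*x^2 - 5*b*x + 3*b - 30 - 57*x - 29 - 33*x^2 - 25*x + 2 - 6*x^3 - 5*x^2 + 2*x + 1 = b^2*(8*x + 16) + b*(-2*x^2 - 6*x - 4) - 6*x^3 - 38*x^2 - 80*x - 56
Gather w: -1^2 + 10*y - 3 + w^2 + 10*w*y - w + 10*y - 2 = w^2 + w*(10*y - 1) + 20*y - 6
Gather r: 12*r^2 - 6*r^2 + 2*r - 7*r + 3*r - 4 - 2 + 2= 6*r^2 - 2*r - 4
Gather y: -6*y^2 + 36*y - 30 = -6*y^2 + 36*y - 30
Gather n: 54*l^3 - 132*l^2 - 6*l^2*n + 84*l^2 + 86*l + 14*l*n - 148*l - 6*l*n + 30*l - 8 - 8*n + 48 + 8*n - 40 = 54*l^3 - 48*l^2 - 32*l + n*(-6*l^2 + 8*l)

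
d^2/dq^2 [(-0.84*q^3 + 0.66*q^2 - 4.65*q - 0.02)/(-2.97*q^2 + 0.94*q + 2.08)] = (-7.105427357601e-15*q^5 + 90.21201*q^3 - 13.55058*q^2 + 193.82508*q - 23.61176)/(26.198073*q^6 - 24.874938*q^5 - 47.16954*q^4 + 34.01108*q^3 + 33.03456*q^2 - 12.200448*q - 8.998912)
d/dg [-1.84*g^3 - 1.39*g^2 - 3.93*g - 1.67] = -5.52*g^2 - 2.78*g - 3.93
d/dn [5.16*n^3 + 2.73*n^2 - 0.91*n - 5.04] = 15.48*n^2 + 5.46*n - 0.91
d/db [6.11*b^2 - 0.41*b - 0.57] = 12.22*b - 0.41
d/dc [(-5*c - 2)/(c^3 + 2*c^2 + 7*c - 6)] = 2*(5*c^3 + 8*c^2 + 4*c + 22)/(c^6 + 4*c^5 + 18*c^4 + 16*c^3 + 25*c^2 - 84*c + 36)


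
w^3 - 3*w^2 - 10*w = w*(w - 5)*(w + 2)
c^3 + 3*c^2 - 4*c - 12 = (c - 2)*(c + 2)*(c + 3)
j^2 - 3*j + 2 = (j - 2)*(j - 1)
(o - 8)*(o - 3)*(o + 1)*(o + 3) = o^4 - 7*o^3 - 17*o^2 + 63*o + 72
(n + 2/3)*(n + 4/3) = n^2 + 2*n + 8/9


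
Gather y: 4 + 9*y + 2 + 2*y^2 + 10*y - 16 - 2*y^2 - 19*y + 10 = 0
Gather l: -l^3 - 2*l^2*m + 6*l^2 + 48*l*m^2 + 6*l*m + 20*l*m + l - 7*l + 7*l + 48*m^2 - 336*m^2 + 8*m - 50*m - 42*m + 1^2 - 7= -l^3 + l^2*(6 - 2*m) + l*(48*m^2 + 26*m + 1) - 288*m^2 - 84*m - 6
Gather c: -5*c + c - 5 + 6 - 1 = -4*c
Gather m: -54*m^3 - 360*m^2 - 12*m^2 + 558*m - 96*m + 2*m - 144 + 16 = -54*m^3 - 372*m^2 + 464*m - 128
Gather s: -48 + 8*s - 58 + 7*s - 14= 15*s - 120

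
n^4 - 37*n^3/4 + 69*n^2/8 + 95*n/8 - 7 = (n - 8)*(n - 7/4)*(n - 1/2)*(n + 1)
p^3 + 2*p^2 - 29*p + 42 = (p - 3)*(p - 2)*(p + 7)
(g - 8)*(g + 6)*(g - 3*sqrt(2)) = g^3 - 3*sqrt(2)*g^2 - 2*g^2 - 48*g + 6*sqrt(2)*g + 144*sqrt(2)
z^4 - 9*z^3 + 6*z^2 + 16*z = z*(z - 8)*(z - 2)*(z + 1)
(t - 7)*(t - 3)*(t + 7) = t^3 - 3*t^2 - 49*t + 147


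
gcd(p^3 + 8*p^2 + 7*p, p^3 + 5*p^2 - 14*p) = p^2 + 7*p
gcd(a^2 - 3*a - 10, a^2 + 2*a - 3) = 1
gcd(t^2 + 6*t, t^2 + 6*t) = t^2 + 6*t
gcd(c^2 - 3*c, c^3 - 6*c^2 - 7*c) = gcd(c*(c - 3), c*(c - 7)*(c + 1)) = c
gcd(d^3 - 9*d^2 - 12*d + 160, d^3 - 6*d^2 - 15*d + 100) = d^2 - d - 20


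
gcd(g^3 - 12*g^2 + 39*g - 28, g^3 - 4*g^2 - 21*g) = g - 7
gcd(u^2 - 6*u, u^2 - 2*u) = u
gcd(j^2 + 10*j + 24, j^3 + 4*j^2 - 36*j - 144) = j^2 + 10*j + 24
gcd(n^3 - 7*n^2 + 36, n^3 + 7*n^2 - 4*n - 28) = n + 2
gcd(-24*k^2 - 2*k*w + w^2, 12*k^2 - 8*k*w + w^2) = -6*k + w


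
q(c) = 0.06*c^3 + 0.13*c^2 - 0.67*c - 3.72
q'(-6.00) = 4.25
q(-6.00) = -7.98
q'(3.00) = 1.73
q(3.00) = -2.94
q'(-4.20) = 1.41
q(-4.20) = -3.06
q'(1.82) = 0.40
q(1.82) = -4.15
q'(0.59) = -0.45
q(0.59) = -4.06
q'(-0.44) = -0.75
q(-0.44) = -3.41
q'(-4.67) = 2.04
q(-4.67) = -3.87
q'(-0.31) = -0.73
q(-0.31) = -3.50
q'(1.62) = 0.22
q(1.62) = -4.21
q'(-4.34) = 1.59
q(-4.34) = -3.27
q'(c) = 0.18*c^2 + 0.26*c - 0.67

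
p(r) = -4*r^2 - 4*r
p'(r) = -8*r - 4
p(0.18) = -0.85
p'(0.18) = -5.44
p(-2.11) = -9.37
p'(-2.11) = 12.88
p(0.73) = -5.05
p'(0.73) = -9.84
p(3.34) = -57.98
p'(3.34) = -30.72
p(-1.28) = -1.43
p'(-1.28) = 6.24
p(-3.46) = -34.05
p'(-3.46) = 23.68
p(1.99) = -23.80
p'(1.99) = -19.92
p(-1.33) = -1.76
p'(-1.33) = 6.64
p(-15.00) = -840.00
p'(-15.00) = 116.00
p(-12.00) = -528.00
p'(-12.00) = 92.00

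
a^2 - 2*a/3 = a*(a - 2/3)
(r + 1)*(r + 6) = r^2 + 7*r + 6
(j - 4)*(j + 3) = j^2 - j - 12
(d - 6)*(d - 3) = d^2 - 9*d + 18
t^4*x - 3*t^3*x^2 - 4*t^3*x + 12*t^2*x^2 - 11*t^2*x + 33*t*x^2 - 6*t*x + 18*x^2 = (t - 6)*(t + 1)*(t - 3*x)*(t*x + x)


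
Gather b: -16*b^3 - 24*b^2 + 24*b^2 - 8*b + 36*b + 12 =-16*b^3 + 28*b + 12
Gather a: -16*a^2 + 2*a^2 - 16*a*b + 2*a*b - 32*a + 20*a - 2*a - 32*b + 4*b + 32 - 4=-14*a^2 + a*(-14*b - 14) - 28*b + 28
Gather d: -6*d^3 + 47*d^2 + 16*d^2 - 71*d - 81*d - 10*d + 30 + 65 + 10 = -6*d^3 + 63*d^2 - 162*d + 105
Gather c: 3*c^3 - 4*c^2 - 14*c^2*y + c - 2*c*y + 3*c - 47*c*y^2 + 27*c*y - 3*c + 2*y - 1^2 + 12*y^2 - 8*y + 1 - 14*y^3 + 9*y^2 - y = 3*c^3 + c^2*(-14*y - 4) + c*(-47*y^2 + 25*y + 1) - 14*y^3 + 21*y^2 - 7*y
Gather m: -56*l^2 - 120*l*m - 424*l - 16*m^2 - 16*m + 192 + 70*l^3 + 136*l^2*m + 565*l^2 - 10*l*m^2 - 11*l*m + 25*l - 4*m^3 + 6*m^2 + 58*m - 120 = 70*l^3 + 509*l^2 - 399*l - 4*m^3 + m^2*(-10*l - 10) + m*(136*l^2 - 131*l + 42) + 72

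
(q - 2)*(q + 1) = q^2 - q - 2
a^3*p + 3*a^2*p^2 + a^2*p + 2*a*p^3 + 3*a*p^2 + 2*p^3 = (a + p)*(a + 2*p)*(a*p + p)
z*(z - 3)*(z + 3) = z^3 - 9*z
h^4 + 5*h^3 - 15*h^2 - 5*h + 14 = (h - 2)*(h - 1)*(h + 1)*(h + 7)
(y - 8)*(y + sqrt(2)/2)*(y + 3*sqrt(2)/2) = y^3 - 8*y^2 + 2*sqrt(2)*y^2 - 16*sqrt(2)*y + 3*y/2 - 12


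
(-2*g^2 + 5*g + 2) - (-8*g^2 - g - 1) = 6*g^2 + 6*g + 3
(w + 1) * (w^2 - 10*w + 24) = w^3 - 9*w^2 + 14*w + 24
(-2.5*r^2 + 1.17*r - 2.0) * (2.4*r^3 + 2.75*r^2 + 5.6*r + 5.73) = -6.0*r^5 - 4.067*r^4 - 15.5825*r^3 - 13.273*r^2 - 4.4959*r - 11.46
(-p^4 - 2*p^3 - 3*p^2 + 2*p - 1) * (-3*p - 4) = 3*p^5 + 10*p^4 + 17*p^3 + 6*p^2 - 5*p + 4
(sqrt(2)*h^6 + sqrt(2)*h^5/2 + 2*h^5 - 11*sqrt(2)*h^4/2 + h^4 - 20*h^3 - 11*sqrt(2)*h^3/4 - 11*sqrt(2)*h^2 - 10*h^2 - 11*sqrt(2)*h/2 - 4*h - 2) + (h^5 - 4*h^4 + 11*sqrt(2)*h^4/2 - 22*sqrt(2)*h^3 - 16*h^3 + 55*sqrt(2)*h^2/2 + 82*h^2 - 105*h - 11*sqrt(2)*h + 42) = sqrt(2)*h^6 + sqrt(2)*h^5/2 + 3*h^5 - 3*h^4 - 36*h^3 - 99*sqrt(2)*h^3/4 + 33*sqrt(2)*h^2/2 + 72*h^2 - 109*h - 33*sqrt(2)*h/2 + 40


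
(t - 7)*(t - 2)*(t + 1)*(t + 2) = t^4 - 6*t^3 - 11*t^2 + 24*t + 28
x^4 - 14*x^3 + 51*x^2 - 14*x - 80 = (x - 8)*(x - 5)*(x - 2)*(x + 1)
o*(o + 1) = o^2 + o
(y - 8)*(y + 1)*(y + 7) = y^3 - 57*y - 56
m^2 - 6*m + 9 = (m - 3)^2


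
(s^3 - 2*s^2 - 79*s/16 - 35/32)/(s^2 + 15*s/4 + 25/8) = (8*s^2 - 26*s - 7)/(4*(2*s + 5))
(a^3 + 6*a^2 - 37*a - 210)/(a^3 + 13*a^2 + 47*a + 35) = (a - 6)/(a + 1)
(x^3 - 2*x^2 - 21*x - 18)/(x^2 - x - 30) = (x^2 + 4*x + 3)/(x + 5)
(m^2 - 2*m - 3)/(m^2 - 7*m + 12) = (m + 1)/(m - 4)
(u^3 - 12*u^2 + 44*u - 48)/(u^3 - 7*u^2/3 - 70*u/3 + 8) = 3*(u^2 - 6*u + 8)/(3*u^2 + 11*u - 4)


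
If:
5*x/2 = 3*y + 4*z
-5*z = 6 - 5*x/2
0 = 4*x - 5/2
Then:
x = 5/8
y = 409/240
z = -71/80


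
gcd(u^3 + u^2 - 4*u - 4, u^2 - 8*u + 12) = u - 2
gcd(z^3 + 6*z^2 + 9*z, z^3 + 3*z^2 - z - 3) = z + 3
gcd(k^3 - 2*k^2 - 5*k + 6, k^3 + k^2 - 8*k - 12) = k^2 - k - 6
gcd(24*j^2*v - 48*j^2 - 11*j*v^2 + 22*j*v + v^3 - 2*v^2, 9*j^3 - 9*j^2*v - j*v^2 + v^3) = -3*j + v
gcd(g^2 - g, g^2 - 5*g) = g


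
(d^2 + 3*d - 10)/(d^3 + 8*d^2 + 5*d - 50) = 1/(d + 5)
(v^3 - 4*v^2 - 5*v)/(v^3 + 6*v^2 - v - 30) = v*(v^2 - 4*v - 5)/(v^3 + 6*v^2 - v - 30)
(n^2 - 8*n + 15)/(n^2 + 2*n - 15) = (n - 5)/(n + 5)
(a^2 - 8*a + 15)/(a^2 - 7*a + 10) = (a - 3)/(a - 2)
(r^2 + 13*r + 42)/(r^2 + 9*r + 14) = (r + 6)/(r + 2)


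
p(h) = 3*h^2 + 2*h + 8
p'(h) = 6*h + 2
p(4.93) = 90.77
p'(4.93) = 31.58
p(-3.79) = 43.51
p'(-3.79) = -20.74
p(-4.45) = 58.51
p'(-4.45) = -24.70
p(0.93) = 12.45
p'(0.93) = 7.58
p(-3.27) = 33.54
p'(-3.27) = -17.62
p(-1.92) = 15.22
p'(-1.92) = -9.52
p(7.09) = 172.98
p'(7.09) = 44.54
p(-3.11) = 30.80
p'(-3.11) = -16.66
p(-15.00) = 653.00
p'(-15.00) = -88.00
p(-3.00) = 29.00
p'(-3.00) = -16.00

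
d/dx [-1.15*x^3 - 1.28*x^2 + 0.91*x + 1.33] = -3.45*x^2 - 2.56*x + 0.91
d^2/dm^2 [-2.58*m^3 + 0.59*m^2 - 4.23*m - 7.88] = 1.18 - 15.48*m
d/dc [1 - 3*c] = -3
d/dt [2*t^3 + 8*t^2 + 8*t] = 6*t^2 + 16*t + 8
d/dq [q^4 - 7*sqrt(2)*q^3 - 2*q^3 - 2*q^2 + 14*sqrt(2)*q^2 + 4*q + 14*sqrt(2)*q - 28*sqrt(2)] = 4*q^3 - 21*sqrt(2)*q^2 - 6*q^2 - 4*q + 28*sqrt(2)*q + 4 + 14*sqrt(2)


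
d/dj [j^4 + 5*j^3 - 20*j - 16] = 4*j^3 + 15*j^2 - 20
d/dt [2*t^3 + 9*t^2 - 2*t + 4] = 6*t^2 + 18*t - 2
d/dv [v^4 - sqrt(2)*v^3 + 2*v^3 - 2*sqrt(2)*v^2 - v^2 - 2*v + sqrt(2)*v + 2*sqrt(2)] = 4*v^3 - 3*sqrt(2)*v^2 + 6*v^2 - 4*sqrt(2)*v - 2*v - 2 + sqrt(2)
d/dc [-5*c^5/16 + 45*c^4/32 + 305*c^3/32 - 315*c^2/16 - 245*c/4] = -25*c^4/16 + 45*c^3/8 + 915*c^2/32 - 315*c/8 - 245/4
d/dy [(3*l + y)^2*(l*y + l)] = l*(3*l + y)*(3*l + 3*y + 2)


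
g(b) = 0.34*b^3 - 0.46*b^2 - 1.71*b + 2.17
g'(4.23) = 12.65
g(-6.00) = -77.57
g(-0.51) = 2.88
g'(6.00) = 29.49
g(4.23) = 12.44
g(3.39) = 4.33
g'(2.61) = 2.84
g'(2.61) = 2.84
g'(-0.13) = -1.57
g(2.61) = 0.62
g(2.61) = 0.62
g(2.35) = 0.02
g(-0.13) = 2.38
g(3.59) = 5.83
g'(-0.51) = -0.98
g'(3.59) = 8.13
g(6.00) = 48.79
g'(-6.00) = 40.53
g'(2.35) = 1.76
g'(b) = 1.02*b^2 - 0.92*b - 1.71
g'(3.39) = 6.89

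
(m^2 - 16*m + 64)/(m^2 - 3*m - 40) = (m - 8)/(m + 5)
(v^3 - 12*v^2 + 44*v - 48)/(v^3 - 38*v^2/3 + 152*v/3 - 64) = 3*(v - 2)/(3*v - 8)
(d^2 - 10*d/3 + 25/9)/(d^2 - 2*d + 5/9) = (3*d - 5)/(3*d - 1)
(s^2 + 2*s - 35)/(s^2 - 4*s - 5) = (s + 7)/(s + 1)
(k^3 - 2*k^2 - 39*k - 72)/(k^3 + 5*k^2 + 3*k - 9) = (k - 8)/(k - 1)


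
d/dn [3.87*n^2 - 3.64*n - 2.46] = 7.74*n - 3.64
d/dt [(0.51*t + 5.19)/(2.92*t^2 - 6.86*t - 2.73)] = (-1.4892*t^2 - 30.3096*t + 34.2111)/(8.5264*t^4 - 40.0624*t^3 + 31.1164*t^2 + 37.4556*t + 7.4529)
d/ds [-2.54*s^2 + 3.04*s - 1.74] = 3.04 - 5.08*s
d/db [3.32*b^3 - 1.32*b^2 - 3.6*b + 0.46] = 9.96*b^2 - 2.64*b - 3.6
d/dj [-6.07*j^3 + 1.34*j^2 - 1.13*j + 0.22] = -18.21*j^2 + 2.68*j - 1.13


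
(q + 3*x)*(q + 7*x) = q^2 + 10*q*x + 21*x^2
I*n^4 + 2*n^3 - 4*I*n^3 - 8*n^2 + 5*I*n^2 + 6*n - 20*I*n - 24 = (n - 4)*(n - 3*I)*(n + 2*I)*(I*n + 1)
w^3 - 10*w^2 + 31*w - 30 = (w - 5)*(w - 3)*(w - 2)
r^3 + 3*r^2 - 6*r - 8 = (r - 2)*(r + 1)*(r + 4)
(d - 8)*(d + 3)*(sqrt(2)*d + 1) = sqrt(2)*d^3 - 5*sqrt(2)*d^2 + d^2 - 24*sqrt(2)*d - 5*d - 24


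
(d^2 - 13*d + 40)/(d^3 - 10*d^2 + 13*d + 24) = (d - 5)/(d^2 - 2*d - 3)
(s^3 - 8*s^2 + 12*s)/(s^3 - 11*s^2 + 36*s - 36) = s/(s - 3)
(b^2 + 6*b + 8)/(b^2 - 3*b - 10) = (b + 4)/(b - 5)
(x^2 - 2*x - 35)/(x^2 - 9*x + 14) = (x + 5)/(x - 2)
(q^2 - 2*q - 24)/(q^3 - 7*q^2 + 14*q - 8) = (q^2 - 2*q - 24)/(q^3 - 7*q^2 + 14*q - 8)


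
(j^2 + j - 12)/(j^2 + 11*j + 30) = (j^2 + j - 12)/(j^2 + 11*j + 30)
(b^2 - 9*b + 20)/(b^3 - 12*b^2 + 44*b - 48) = (b - 5)/(b^2 - 8*b + 12)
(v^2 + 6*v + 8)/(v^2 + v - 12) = (v + 2)/(v - 3)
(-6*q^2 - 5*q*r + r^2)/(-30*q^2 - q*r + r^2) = (q + r)/(5*q + r)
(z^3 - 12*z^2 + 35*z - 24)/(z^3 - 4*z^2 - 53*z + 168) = (z - 1)/(z + 7)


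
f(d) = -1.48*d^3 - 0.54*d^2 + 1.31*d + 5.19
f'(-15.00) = -981.49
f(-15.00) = 4859.04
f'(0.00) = 1.31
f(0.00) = 5.19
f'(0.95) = -3.72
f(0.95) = 4.68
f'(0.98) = -4.01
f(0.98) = 4.56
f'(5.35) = -131.55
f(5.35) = -229.89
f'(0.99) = -4.11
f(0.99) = 4.52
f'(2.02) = -18.99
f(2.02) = -6.57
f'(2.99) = -41.61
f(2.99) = -35.28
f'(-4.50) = -83.74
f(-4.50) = 123.22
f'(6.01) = -165.55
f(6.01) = -327.72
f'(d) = -4.44*d^2 - 1.08*d + 1.31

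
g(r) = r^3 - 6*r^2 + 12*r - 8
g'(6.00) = 48.00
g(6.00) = 64.00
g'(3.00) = 3.00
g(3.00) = 1.00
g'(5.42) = 35.09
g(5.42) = 40.00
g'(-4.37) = 121.73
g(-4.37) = -258.47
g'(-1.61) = 39.10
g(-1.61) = -47.05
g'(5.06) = 28.09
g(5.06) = 28.65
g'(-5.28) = 159.00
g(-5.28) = -385.83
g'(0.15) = 10.27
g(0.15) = -6.33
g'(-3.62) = 94.75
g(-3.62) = -177.50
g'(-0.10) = 13.23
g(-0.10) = -9.26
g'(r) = 3*r^2 - 12*r + 12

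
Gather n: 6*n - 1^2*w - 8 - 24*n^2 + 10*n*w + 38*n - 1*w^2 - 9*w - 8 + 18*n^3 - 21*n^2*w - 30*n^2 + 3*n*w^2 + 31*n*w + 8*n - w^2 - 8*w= 18*n^3 + n^2*(-21*w - 54) + n*(3*w^2 + 41*w + 52) - 2*w^2 - 18*w - 16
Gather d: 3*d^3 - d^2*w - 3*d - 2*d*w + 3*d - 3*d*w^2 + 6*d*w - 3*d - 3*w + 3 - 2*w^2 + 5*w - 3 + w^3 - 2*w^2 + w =3*d^3 - d^2*w + d*(-3*w^2 + 4*w - 3) + w^3 - 4*w^2 + 3*w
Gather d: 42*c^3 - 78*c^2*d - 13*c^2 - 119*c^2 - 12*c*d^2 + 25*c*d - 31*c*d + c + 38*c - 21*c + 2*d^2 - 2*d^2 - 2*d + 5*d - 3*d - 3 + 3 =42*c^3 - 132*c^2 - 12*c*d^2 + 18*c + d*(-78*c^2 - 6*c)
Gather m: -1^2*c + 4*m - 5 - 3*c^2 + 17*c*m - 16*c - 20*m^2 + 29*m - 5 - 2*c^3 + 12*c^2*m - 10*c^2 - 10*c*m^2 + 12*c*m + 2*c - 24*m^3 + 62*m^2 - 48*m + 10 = -2*c^3 - 13*c^2 - 15*c - 24*m^3 + m^2*(42 - 10*c) + m*(12*c^2 + 29*c - 15)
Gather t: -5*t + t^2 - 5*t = t^2 - 10*t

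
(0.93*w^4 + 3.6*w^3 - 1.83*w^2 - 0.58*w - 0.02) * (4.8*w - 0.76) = 4.464*w^5 + 16.5732*w^4 - 11.52*w^3 - 1.3932*w^2 + 0.3448*w + 0.0152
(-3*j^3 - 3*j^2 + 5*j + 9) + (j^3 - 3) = -2*j^3 - 3*j^2 + 5*j + 6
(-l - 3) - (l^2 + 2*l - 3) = -l^2 - 3*l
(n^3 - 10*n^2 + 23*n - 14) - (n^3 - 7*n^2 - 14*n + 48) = -3*n^2 + 37*n - 62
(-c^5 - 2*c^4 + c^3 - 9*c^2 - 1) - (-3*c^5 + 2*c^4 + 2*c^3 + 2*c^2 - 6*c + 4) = 2*c^5 - 4*c^4 - c^3 - 11*c^2 + 6*c - 5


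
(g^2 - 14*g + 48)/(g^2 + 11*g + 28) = (g^2 - 14*g + 48)/(g^2 + 11*g + 28)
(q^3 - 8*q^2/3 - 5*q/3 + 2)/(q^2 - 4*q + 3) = (3*q^2 + q - 2)/(3*(q - 1))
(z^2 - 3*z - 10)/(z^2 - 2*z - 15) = (z + 2)/(z + 3)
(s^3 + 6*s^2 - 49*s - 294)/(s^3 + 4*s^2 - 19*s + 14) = (s^2 - s - 42)/(s^2 - 3*s + 2)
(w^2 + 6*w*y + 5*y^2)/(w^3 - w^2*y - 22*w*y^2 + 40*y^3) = (w + y)/(w^2 - 6*w*y + 8*y^2)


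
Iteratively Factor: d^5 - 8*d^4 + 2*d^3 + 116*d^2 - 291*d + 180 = (d - 5)*(d^4 - 3*d^3 - 13*d^2 + 51*d - 36) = (d - 5)*(d - 1)*(d^3 - 2*d^2 - 15*d + 36) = (d - 5)*(d - 1)*(d + 4)*(d^2 - 6*d + 9) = (d - 5)*(d - 3)*(d - 1)*(d + 4)*(d - 3)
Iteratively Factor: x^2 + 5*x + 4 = (x + 1)*(x + 4)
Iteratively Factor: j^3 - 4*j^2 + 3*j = (j)*(j^2 - 4*j + 3) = j*(j - 3)*(j - 1)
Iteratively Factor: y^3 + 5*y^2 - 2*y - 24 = (y + 3)*(y^2 + 2*y - 8) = (y + 3)*(y + 4)*(y - 2)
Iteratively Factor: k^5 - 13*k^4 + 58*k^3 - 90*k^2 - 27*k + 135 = (k + 1)*(k^4 - 14*k^3 + 72*k^2 - 162*k + 135) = (k - 3)*(k + 1)*(k^3 - 11*k^2 + 39*k - 45) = (k - 5)*(k - 3)*(k + 1)*(k^2 - 6*k + 9) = (k - 5)*(k - 3)^2*(k + 1)*(k - 3)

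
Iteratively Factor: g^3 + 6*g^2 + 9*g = (g)*(g^2 + 6*g + 9) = g*(g + 3)*(g + 3)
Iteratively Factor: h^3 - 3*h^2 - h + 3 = (h - 1)*(h^2 - 2*h - 3) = (h - 1)*(h + 1)*(h - 3)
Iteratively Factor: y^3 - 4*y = (y + 2)*(y^2 - 2*y) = (y - 2)*(y + 2)*(y)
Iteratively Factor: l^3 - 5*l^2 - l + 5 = (l - 5)*(l^2 - 1) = (l - 5)*(l + 1)*(l - 1)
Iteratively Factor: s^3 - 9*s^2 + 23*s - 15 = (s - 1)*(s^2 - 8*s + 15) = (s - 3)*(s - 1)*(s - 5)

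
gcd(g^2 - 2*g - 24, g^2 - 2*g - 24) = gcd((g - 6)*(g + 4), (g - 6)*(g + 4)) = g^2 - 2*g - 24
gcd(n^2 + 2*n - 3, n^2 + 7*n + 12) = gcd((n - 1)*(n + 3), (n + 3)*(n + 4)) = n + 3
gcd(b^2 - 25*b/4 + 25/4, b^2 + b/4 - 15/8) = b - 5/4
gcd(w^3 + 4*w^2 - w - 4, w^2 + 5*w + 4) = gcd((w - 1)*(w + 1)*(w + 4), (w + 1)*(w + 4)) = w^2 + 5*w + 4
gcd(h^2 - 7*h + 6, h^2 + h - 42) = h - 6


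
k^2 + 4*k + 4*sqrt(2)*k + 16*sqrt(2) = (k + 4)*(k + 4*sqrt(2))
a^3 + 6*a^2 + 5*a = a*(a + 1)*(a + 5)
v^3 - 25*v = v*(v - 5)*(v + 5)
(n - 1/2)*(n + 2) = n^2 + 3*n/2 - 1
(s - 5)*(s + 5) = s^2 - 25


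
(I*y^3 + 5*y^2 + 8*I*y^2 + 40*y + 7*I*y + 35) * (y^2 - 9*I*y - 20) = I*y^5 + 14*y^4 + 8*I*y^4 + 112*y^3 - 58*I*y^3 - 2*y^2 - 520*I*y^2 - 800*y - 455*I*y - 700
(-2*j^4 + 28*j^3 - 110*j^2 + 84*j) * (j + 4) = -2*j^5 + 20*j^4 + 2*j^3 - 356*j^2 + 336*j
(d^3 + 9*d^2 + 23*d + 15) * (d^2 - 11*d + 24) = d^5 - 2*d^4 - 52*d^3 - 22*d^2 + 387*d + 360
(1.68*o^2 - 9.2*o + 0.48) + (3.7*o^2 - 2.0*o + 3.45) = 5.38*o^2 - 11.2*o + 3.93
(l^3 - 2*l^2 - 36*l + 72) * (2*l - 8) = 2*l^4 - 12*l^3 - 56*l^2 + 432*l - 576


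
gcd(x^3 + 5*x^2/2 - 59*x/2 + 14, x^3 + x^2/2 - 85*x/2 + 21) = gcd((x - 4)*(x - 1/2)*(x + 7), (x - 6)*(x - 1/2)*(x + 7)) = x^2 + 13*x/2 - 7/2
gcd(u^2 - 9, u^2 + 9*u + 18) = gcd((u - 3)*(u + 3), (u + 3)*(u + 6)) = u + 3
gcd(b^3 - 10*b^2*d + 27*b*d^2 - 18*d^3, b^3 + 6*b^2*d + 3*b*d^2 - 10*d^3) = b - d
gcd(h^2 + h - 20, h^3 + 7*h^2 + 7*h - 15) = h + 5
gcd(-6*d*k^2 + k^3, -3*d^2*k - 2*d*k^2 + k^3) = k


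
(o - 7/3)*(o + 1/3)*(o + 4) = o^3 + 2*o^2 - 79*o/9 - 28/9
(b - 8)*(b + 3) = b^2 - 5*b - 24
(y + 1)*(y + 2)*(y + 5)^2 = y^4 + 13*y^3 + 57*y^2 + 95*y + 50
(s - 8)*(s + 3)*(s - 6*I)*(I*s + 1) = I*s^4 + 7*s^3 - 5*I*s^3 - 35*s^2 - 30*I*s^2 - 168*s + 30*I*s + 144*I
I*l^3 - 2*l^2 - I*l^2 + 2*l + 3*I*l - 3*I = (l - I)*(l + 3*I)*(I*l - I)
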